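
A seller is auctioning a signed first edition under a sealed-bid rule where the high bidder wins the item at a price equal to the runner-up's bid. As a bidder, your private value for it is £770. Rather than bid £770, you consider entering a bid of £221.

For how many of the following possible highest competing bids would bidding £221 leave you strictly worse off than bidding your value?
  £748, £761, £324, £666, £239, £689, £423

The deviation hurts exactly when the highest competing bid lies strictly between £221 and £770 — underbidding then forfeits a profitable win.
£748: inside the interval → strictly worse (loss £22).
£761: inside the interval → strictly worse (loss £9).
£324: inside the interval → strictly worse (loss £446).
£666: inside the interval → strictly worse (loss £104).
£239: inside the interval → strictly worse (loss £531).
£689: inside the interval → strictly worse (loss £81).
£423: inside the interval → strictly worse (loss £347).
Count: 7.

7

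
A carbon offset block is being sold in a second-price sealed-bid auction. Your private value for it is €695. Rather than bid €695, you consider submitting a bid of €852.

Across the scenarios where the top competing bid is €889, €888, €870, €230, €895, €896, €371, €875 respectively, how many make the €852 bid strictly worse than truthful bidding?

The deviation hurts exactly when the highest competing bid lies strictly between €695 and €852 — overbidding then wins at a price above your value.
€889: above both → same outcome either way.
€888: above both → same outcome either way.
€870: above both → same outcome either way.
€230: below both → same outcome either way.
€895: above both → same outcome either way.
€896: above both → same outcome either way.
€371: below both → same outcome either way.
€875: above both → same outcome either way.
Count: 0.

0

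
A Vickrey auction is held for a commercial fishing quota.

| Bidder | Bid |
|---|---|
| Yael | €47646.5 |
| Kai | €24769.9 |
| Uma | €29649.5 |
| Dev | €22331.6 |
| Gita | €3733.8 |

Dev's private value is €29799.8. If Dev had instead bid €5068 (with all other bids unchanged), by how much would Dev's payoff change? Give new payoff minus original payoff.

€0

The highest bid among the other bidders is €47646.5; Dev's bid doesn't change that.
Original bid €22331.6: Dev is not highest (top rival bid is €47646.5); payoff €0.
Alternative bid €5068: Dev is not highest (top rival bid is €47646.5); payoff €0.
Change in payoff = €0 − (€0) = €0.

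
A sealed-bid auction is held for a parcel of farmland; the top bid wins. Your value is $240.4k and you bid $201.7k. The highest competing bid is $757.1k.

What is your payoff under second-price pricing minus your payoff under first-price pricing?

$0k

Your bid $201.7k is below $757.1k, so you lose under either rule.
Payoff is $0k in both cases; difference = $0k.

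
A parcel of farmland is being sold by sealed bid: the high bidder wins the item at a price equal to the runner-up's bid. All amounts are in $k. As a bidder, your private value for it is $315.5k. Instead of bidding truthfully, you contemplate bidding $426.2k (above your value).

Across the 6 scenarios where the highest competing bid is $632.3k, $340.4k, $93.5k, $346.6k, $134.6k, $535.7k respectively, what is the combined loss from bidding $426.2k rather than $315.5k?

$56k

The deviation costs you only when the competing bid falls strictly between $315.5k and $426.2k; elsewhere both bids give the same outcome.
$632.3k: outcomes coincide → loss $0k.
$340.4k: truthful payoff $0k, deviation payoff −$24.9k → loss $24.9k.
$93.5k: outcomes coincide → loss $0k.
$346.6k: truthful payoff $0k, deviation payoff −$31.1k → loss $31.1k.
$134.6k: outcomes coincide → loss $0k.
$535.7k: outcomes coincide → loss $0k.
Total loss = $24.9k + $31.1k = $56k.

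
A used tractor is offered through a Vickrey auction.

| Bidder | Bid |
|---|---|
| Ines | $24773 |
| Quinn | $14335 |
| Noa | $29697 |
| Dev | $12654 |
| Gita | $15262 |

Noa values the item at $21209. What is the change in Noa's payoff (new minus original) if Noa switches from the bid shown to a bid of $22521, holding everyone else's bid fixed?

The highest bid among the other bidders is $24773; Noa's bid doesn't change that.
Original bid $29697: Noa is highest, pays the top rival bid $24773; payoff $21209 − $24773 = −$3564.
Alternative bid $22521: Noa is not highest (top rival bid is $24773); payoff $0.
Change in payoff = $0 − (−$3564) = $3564.

$3564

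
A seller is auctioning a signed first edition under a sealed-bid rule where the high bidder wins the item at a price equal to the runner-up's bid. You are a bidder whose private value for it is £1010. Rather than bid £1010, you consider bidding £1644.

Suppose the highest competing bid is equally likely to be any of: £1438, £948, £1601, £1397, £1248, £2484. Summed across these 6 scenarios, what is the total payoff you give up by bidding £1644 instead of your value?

£1644

The deviation costs you only when the competing bid falls strictly between £1010 and £1644; elsewhere both bids give the same outcome.
£1438: truthful payoff £0, deviation payoff −£428 → loss £428.
£948: outcomes coincide → loss £0.
£1601: truthful payoff £0, deviation payoff −£591 → loss £591.
£1397: truthful payoff £0, deviation payoff −£387 → loss £387.
£1248: truthful payoff £0, deviation payoff −£238 → loss £238.
£2484: outcomes coincide → loss £0.
Total loss = £428 + £591 + £387 + £238 = £1644.
Truthful bidding weakly dominates here: raising your bid can only win items priced above your value, and lowering it can only forfeit items priced below.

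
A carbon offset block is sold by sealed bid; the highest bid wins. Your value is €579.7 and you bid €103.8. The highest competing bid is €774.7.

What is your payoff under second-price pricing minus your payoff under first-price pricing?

€0

Your bid €103.8 is below €774.7, so you lose under either rule.
Payoff is €0 in both cases; difference = €0.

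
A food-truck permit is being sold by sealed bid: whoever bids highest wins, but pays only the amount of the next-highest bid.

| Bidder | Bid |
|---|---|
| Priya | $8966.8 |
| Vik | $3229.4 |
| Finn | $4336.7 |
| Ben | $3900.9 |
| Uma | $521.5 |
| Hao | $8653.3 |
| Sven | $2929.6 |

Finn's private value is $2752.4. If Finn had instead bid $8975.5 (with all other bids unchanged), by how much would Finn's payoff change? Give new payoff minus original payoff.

The highest bid among the other bidders is $8966.8; Finn's bid doesn't change that.
Original bid $4336.7: Finn is not highest (top rival bid is $8966.8); payoff $0.
Alternative bid $8975.5: Finn is highest, pays the top rival bid $8966.8; payoff $2752.4 − $8966.8 = −$6214.4.
Change in payoff = −$6214.4 − ($0) = −$6214.4.

−$6214.4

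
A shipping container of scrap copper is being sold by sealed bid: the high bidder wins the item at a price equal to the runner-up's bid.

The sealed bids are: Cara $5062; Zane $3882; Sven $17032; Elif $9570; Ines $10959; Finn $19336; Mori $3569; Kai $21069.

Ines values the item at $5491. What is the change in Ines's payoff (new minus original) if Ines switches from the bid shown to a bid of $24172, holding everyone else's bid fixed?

The highest bid among the other bidders is $21069; Ines's bid doesn't change that.
Original bid $10959: Ines is not highest (top rival bid is $21069); payoff $0.
Alternative bid $24172: Ines is highest, pays the top rival bid $21069; payoff $5491 − $21069 = −$15578.
Change in payoff = −$15578 − ($0) = −$15578.

−$15578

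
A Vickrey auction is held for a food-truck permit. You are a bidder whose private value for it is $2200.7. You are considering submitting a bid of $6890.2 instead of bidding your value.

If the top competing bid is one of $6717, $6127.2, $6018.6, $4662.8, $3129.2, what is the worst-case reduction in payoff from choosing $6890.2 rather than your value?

$4516.3

$6717: truthful gives $0, deviation gives −$4516.3 → loss $4516.3.
$6127.2: truthful gives $0, deviation gives −$3926.5 → loss $3926.5.
$6018.6: truthful gives $0, deviation gives −$3817.9 → loss $3817.9.
$4662.8: truthful gives $0, deviation gives −$2462.1 → loss $2462.1.
$3129.2: truthful gives $0, deviation gives −$928.5 → loss $928.5.
Maximum loss: $4516.3.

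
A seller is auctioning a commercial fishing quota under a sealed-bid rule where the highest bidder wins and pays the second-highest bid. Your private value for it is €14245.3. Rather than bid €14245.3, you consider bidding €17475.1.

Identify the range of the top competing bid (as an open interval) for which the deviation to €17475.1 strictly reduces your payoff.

(€14245.3, €17475.1)

If the competing bid is below €14245.3, both bids win at the same price — no difference.
If it is above €17475.1, both bids lose — no difference.
If it lies strictly between €14245.3 and €17475.1, bidding your value loses (payoff 0) while bidding €17475.1 wins at a price above your value (payoff negative).
So the deviation strictly hurts on the open interval (€14245.3, €17475.1).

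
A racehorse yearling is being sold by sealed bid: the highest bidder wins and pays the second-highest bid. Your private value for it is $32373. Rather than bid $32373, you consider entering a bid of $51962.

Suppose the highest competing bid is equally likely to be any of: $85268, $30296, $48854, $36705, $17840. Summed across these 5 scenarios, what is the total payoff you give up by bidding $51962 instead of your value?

The deviation costs you only when the competing bid falls strictly between $32373 and $51962; elsewhere both bids give the same outcome.
$85268: outcomes coincide → loss $0.
$30296: outcomes coincide → loss $0.
$48854: truthful payoff $0, deviation payoff −$16481 → loss $16481.
$36705: truthful payoff $0, deviation payoff −$4332 → loss $4332.
$17840: outcomes coincide → loss $0.
Total loss = $16481 + $4332 = $20813.
Truthful bidding weakly dominates here: raising your bid can only win items priced above your value, and lowering it can only forfeit items priced below.

$20813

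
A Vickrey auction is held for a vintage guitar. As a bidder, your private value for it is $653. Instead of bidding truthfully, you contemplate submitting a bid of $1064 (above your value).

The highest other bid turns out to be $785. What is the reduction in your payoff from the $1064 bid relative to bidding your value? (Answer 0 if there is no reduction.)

Bidding your value $653: you lose (since $653 < $785). Payoff $0.
Bidding $1064: you win and pay $785. Payoff $653 − $785 = −$132.
The competing bid $785 lies between your value and your inflated bid, so overbidding wins an item priced above your value.
Loss from deviating = $0 − (−$132) = $132.

$132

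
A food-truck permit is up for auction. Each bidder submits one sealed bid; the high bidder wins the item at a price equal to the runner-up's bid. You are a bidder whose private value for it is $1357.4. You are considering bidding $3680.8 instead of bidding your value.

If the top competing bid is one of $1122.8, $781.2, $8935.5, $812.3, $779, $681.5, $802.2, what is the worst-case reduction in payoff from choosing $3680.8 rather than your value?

$0

$1122.8: same outcome either way → loss $0.
$781.2: same outcome either way → loss $0.
$8935.5: same outcome either way → loss $0.
$812.3: same outcome either way → loss $0.
$779: same outcome either way → loss $0.
$681.5: same outcome either way → loss $0.
$802.2: same outcome either way → loss $0.
Maximum loss: $0.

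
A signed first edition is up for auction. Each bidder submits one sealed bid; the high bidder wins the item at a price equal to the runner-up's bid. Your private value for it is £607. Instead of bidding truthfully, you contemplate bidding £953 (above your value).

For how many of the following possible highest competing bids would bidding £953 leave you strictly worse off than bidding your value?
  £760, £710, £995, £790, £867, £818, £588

The deviation hurts exactly when the highest competing bid lies strictly between £607 and £953 — overbidding then wins at a price above your value.
£760: inside the interval → strictly worse (loss £153).
£710: inside the interval → strictly worse (loss £103).
£995: above both → same outcome either way.
£790: inside the interval → strictly worse (loss £183).
£867: inside the interval → strictly worse (loss £260).
£818: inside the interval → strictly worse (loss £211).
£588: below both → same outcome either way.
Count: 5.

5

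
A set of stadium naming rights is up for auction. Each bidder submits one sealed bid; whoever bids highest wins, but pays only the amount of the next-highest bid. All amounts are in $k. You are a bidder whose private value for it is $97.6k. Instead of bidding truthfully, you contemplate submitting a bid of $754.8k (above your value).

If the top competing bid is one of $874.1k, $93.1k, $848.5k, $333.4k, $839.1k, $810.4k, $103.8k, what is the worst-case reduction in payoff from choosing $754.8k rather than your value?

$235.8k

$874.1k: same outcome either way → loss $0k.
$93.1k: same outcome either way → loss $0k.
$848.5k: same outcome either way → loss $0k.
$333.4k: truthful gives $0k, deviation gives −$235.8k → loss $235.8k.
$839.1k: same outcome either way → loss $0k.
$810.4k: same outcome either way → loss $0k.
$103.8k: truthful gives $0k, deviation gives −$6.2k → loss $6.2k.
Maximum loss: $235.8k.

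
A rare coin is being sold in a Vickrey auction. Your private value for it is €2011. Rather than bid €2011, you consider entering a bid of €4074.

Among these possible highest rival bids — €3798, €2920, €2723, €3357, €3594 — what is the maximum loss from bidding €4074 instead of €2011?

€3798: truthful gives €0, deviation gives −€1787 → loss €1787.
€2920: truthful gives €0, deviation gives −€909 → loss €909.
€2723: truthful gives €0, deviation gives −€712 → loss €712.
€3357: truthful gives €0, deviation gives −€1346 → loss €1346.
€3594: truthful gives €0, deviation gives −€1583 → loss €1583.
Maximum loss: €1787.

€1787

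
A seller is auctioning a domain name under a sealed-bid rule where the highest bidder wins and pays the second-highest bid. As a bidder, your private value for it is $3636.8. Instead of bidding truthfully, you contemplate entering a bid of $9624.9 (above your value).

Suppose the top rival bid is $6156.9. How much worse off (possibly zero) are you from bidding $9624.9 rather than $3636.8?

$2520.1

Bidding your value $3636.8: you lose (since $3636.8 < $6156.9). Payoff $0.
Bidding $9624.9: you win and pay $6156.9. Payoff $3636.8 − $6156.9 = −$2520.1.
The competing bid $6156.9 lies between your value and your inflated bid, so overbidding wins an item priced above your value.
Loss from deviating = $0 − (−$2520.1) = $2520.1.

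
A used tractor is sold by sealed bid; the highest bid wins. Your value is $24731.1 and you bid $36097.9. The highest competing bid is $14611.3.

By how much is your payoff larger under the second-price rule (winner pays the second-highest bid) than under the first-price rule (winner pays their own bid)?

$21486.6

You have the highest bid, so you win under either rule.
Second-price: pay $14611.3 → payoff $10119.8.
First-price: pay your own bid $36097.9 → payoff −$11366.8.
Difference = $10119.8 − (−$11366.8) = $21486.6.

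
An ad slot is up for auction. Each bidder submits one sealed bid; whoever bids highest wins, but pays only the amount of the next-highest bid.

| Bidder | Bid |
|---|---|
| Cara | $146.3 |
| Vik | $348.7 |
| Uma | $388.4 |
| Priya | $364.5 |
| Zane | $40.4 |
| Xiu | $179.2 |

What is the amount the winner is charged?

$364.5

Highest bid: Uma at $388.4, so Uma wins.
Second-highest bid: Priya at $364.5 — that is the price the winner pays.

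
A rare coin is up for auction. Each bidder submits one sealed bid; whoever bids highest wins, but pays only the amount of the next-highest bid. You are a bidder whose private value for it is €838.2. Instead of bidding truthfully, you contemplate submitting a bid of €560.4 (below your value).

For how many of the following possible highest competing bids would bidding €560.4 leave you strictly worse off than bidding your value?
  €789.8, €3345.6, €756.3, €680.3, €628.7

4

The deviation hurts exactly when the highest competing bid lies strictly between €560.4 and €838.2 — underbidding then forfeits a profitable win.
€789.8: inside the interval → strictly worse (loss €48.4).
€3345.6: above both → same outcome either way.
€756.3: inside the interval → strictly worse (loss €81.9).
€680.3: inside the interval → strictly worse (loss €157.9).
€628.7: inside the interval → strictly worse (loss €209.5).
Count: 4.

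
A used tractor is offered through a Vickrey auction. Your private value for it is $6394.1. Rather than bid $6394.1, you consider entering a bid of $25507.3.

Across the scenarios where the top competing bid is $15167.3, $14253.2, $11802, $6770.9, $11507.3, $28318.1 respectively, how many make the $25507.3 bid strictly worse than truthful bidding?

The deviation hurts exactly when the highest competing bid lies strictly between $6394.1 and $25507.3 — overbidding then wins at a price above your value.
$15167.3: inside the interval → strictly worse (loss $8773.2).
$14253.2: inside the interval → strictly worse (loss $7859.1).
$11802: inside the interval → strictly worse (loss $5407.9).
$6770.9: inside the interval → strictly worse (loss $376.8).
$11507.3: inside the interval → strictly worse (loss $5113.2).
$28318.1: above both → same outcome either way.
Count: 5.

5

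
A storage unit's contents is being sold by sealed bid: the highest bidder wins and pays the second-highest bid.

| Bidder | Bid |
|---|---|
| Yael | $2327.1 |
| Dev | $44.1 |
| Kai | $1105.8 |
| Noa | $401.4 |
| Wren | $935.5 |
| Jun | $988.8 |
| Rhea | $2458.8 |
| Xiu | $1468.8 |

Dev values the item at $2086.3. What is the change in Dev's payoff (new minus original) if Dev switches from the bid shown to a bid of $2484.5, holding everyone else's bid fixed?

The highest bid among the other bidders is $2458.8; Dev's bid doesn't change that.
Original bid $44.1: Dev is not highest (top rival bid is $2458.8); payoff $0.
Alternative bid $2484.5: Dev is highest, pays the top rival bid $2458.8; payoff $2086.3 − $2458.8 = −$372.5.
Change in payoff = −$372.5 − ($0) = −$372.5.

−$372.5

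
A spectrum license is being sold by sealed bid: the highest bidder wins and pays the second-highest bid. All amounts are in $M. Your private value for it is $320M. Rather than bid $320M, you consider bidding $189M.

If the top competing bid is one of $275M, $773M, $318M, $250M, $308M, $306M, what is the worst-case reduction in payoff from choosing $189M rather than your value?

$275M: truthful gives $45M, deviation gives $0M → loss $45M.
$773M: same outcome either way → loss $0M.
$318M: truthful gives $2M, deviation gives $0M → loss $2M.
$250M: truthful gives $70M, deviation gives $0M → loss $70M.
$308M: truthful gives $12M, deviation gives $0M → loss $12M.
$306M: truthful gives $14M, deviation gives $0M → loss $14M.
Maximum loss: $70M.

$70M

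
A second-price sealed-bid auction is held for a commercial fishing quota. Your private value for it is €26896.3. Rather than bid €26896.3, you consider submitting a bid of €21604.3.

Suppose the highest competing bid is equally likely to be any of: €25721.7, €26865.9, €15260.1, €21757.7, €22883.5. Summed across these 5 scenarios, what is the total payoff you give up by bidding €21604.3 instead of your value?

€10356.4

The deviation costs you only when the competing bid falls strictly between €21604.3 and €26896.3; elsewhere both bids give the same outcome.
€25721.7: truthful payoff €1174.6, deviation payoff €0 → loss €1174.6.
€26865.9: truthful payoff €30.4, deviation payoff €0 → loss €30.4.
€15260.1: outcomes coincide → loss €0.
€21757.7: truthful payoff €5138.6, deviation payoff €0 → loss €5138.6.
€22883.5: truthful payoff €4012.8, deviation payoff €0 → loss €4012.8.
Total loss = €1174.6 + €30.4 + €5138.6 + €4012.8 = €10356.4.
In a second-price auction your bid sets only whether you win, not what you pay, so bidding your true value is weakly dominant.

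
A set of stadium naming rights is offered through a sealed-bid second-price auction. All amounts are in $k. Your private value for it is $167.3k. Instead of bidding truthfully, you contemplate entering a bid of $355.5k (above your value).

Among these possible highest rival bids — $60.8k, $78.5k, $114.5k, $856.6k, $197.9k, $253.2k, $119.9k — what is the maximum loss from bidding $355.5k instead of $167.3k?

$60.8k: same outcome either way → loss $0k.
$78.5k: same outcome either way → loss $0k.
$114.5k: same outcome either way → loss $0k.
$856.6k: same outcome either way → loss $0k.
$197.9k: truthful gives $0k, deviation gives −$30.6k → loss $30.6k.
$253.2k: truthful gives $0k, deviation gives −$85.9k → loss $85.9k.
$119.9k: same outcome either way → loss $0k.
Maximum loss: $85.9k.

$85.9k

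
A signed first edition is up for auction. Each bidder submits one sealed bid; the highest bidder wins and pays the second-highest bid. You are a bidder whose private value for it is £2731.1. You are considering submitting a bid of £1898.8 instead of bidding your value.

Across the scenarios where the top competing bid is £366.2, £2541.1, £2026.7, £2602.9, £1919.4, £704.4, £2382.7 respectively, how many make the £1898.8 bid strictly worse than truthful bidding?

5

The deviation hurts exactly when the highest competing bid lies strictly between £1898.8 and £2731.1 — underbidding then forfeits a profitable win.
£366.2: below both → same outcome either way.
£2541.1: inside the interval → strictly worse (loss £190).
£2026.7: inside the interval → strictly worse (loss £704.4).
£2602.9: inside the interval → strictly worse (loss £128.2).
£1919.4: inside the interval → strictly worse (loss £811.7).
£704.4: below both → same outcome either way.
£2382.7: inside the interval → strictly worse (loss £348.4).
Count: 5.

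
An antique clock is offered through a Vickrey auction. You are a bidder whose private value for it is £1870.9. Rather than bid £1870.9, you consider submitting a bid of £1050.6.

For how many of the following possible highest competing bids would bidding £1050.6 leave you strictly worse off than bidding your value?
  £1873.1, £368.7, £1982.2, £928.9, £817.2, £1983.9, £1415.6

The deviation hurts exactly when the highest competing bid lies strictly between £1050.6 and £1870.9 — underbidding then forfeits a profitable win.
£1873.1: above both → same outcome either way.
£368.7: below both → same outcome either way.
£1982.2: above both → same outcome either way.
£928.9: below both → same outcome either way.
£817.2: below both → same outcome either way.
£1983.9: above both → same outcome either way.
£1415.6: inside the interval → strictly worse (loss £455.3).
Count: 1.

1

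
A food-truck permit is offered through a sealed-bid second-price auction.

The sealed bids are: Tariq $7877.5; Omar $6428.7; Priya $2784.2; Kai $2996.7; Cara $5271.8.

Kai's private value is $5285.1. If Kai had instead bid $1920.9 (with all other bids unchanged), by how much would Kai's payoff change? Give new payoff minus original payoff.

The highest bid among the other bidders is $7877.5; Kai's bid doesn't change that.
Original bid $2996.7: Kai is not highest (top rival bid is $7877.5); payoff $0.
Alternative bid $1920.9: Kai is not highest (top rival bid is $7877.5); payoff $0.
Change in payoff = $0 − ($0) = $0.

$0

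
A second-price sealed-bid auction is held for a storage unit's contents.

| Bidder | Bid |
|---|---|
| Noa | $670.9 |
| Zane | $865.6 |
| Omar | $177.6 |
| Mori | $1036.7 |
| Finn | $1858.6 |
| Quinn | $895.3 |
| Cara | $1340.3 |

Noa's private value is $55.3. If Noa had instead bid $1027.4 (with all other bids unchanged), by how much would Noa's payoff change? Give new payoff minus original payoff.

The highest bid among the other bidders is $1858.6; Noa's bid doesn't change that.
Original bid $670.9: Noa is not highest (top rival bid is $1858.6); payoff $0.
Alternative bid $1027.4: Noa is not highest (top rival bid is $1858.6); payoff $0.
Change in payoff = $0 − ($0) = $0.

$0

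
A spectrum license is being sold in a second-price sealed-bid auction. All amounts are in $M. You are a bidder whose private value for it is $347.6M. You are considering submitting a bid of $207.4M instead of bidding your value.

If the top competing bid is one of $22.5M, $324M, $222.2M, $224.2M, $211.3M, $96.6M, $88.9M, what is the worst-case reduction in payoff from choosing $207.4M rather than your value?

$22.5M: same outcome either way → loss $0M.
$324M: truthful gives $23.6M, deviation gives $0M → loss $23.6M.
$222.2M: truthful gives $125.4M, deviation gives $0M → loss $125.4M.
$224.2M: truthful gives $123.4M, deviation gives $0M → loss $123.4M.
$211.3M: truthful gives $136.3M, deviation gives $0M → loss $136.3M.
$96.6M: same outcome either way → loss $0M.
$88.9M: same outcome either way → loss $0M.
Maximum loss: $136.3M.

$136.3M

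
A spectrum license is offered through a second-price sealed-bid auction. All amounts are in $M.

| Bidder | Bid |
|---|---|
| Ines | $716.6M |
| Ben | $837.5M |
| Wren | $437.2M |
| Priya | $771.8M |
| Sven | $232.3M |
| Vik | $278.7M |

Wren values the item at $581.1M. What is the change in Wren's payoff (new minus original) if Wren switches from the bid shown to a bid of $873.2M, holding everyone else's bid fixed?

−$256.4M

The highest bid among the other bidders is $837.5M; Wren's bid doesn't change that.
Original bid $437.2M: Wren is not highest (top rival bid is $837.5M); payoff $0M.
Alternative bid $873.2M: Wren is highest, pays the top rival bid $837.5M; payoff $581.1M − $837.5M = −$256.4M.
Change in payoff = −$256.4M − ($0M) = −$256.4M.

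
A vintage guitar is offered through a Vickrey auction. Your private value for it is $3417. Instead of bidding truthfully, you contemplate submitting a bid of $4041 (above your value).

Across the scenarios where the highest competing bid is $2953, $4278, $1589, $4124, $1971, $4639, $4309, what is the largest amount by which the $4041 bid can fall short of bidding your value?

$0

$2953: same outcome either way → loss $0.
$4278: same outcome either way → loss $0.
$1589: same outcome either way → loss $0.
$4124: same outcome either way → loss $0.
$1971: same outcome either way → loss $0.
$4639: same outcome either way → loss $0.
$4309: same outcome either way → loss $0.
Maximum loss: $0.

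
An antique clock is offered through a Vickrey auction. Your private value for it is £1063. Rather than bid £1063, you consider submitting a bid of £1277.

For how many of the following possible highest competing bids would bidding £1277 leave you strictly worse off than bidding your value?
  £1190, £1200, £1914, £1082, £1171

The deviation hurts exactly when the highest competing bid lies strictly between £1063 and £1277 — overbidding then wins at a price above your value.
£1190: inside the interval → strictly worse (loss £127).
£1200: inside the interval → strictly worse (loss £137).
£1914: above both → same outcome either way.
£1082: inside the interval → strictly worse (loss £19).
£1171: inside the interval → strictly worse (loss £108).
Count: 4.

4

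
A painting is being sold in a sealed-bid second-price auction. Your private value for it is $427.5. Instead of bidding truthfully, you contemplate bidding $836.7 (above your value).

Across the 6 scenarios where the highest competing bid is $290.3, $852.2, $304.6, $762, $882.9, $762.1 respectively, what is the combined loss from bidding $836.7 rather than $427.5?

The deviation costs you only when the competing bid falls strictly between $427.5 and $836.7; elsewhere both bids give the same outcome.
$290.3: outcomes coincide → loss $0.
$852.2: outcomes coincide → loss $0.
$304.6: outcomes coincide → loss $0.
$762: truthful payoff $0, deviation payoff −$334.5 → loss $334.5.
$882.9: outcomes coincide → loss $0.
$762.1: truthful payoff $0, deviation payoff −$334.6 → loss $334.6.
Total loss = $334.5 + $334.6 = $669.1.
Truthful bidding weakly dominates here: raising your bid can only win items priced above your value, and lowering it can only forfeit items priced below.

$669.1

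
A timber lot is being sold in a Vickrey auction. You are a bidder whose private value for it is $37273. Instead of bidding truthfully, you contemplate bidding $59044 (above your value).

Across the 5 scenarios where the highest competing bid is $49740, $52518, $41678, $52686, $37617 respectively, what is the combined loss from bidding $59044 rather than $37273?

$47874

The deviation costs you only when the competing bid falls strictly between $37273 and $59044; elsewhere both bids give the same outcome.
$49740: truthful payoff $0, deviation payoff −$12467 → loss $12467.
$52518: truthful payoff $0, deviation payoff −$15245 → loss $15245.
$41678: truthful payoff $0, deviation payoff −$4405 → loss $4405.
$52686: truthful payoff $0, deviation payoff −$15413 → loss $15413.
$37617: truthful payoff $0, deviation payoff −$344 → loss $344.
Total loss = $12467 + $15245 + $4405 + $15413 + $344 = $47874.
In a second-price auction your bid sets only whether you win, not what you pay, so bidding your true value is weakly dominant.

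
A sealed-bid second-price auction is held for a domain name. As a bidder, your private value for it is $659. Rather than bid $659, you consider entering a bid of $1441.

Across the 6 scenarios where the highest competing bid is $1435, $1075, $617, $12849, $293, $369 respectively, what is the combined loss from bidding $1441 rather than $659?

$1192

The deviation costs you only when the competing bid falls strictly between $659 and $1441; elsewhere both bids give the same outcome.
$1435: truthful payoff $0, deviation payoff −$776 → loss $776.
$1075: truthful payoff $0, deviation payoff −$416 → loss $416.
$617: outcomes coincide → loss $0.
$12849: outcomes coincide → loss $0.
$293: outcomes coincide → loss $0.
$369: outcomes coincide → loss $0.
Total loss = $776 + $416 = $1192.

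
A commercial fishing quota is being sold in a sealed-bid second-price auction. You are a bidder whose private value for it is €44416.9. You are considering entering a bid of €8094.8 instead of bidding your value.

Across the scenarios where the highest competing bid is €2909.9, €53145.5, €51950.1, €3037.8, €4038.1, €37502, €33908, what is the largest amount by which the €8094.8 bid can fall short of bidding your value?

€2909.9: same outcome either way → loss €0.
€53145.5: same outcome either way → loss €0.
€51950.1: same outcome either way → loss €0.
€3037.8: same outcome either way → loss €0.
€4038.1: same outcome either way → loss €0.
€37502: truthful gives €6914.9, deviation gives €0 → loss €6914.9.
€33908: truthful gives €10508.9, deviation gives €0 → loss €10508.9.
Maximum loss: €10508.9.

€10508.9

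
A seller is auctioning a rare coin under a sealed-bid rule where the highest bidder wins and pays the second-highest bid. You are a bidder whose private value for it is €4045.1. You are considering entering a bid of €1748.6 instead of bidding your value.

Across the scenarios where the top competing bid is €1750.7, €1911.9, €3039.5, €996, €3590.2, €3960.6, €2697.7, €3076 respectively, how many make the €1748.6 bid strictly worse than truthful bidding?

The deviation hurts exactly when the highest competing bid lies strictly between €1748.6 and €4045.1 — underbidding then forfeits a profitable win.
€1750.7: inside the interval → strictly worse (loss €2294.4).
€1911.9: inside the interval → strictly worse (loss €2133.2).
€3039.5: inside the interval → strictly worse (loss €1005.6).
€996: below both → same outcome either way.
€3590.2: inside the interval → strictly worse (loss €454.9).
€3960.6: inside the interval → strictly worse (loss €84.5).
€2697.7: inside the interval → strictly worse (loss €1347.4).
€3076: inside the interval → strictly worse (loss €969.1).
Count: 7.

7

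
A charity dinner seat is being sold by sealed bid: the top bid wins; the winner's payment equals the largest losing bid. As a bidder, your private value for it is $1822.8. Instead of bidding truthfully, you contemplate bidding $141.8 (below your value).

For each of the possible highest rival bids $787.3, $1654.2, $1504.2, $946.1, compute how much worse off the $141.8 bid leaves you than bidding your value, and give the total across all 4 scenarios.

$2399.4

The deviation costs you only when the competing bid falls strictly between $141.8 and $1822.8; elsewhere both bids give the same outcome.
$787.3: truthful payoff $1035.5, deviation payoff $0 → loss $1035.5.
$1654.2: truthful payoff $168.6, deviation payoff $0 → loss $168.6.
$1504.2: truthful payoff $318.6, deviation payoff $0 → loss $318.6.
$946.1: truthful payoff $876.7, deviation payoff $0 → loss $876.7.
Total loss = $1035.5 + $168.6 + $318.6 + $876.7 = $2399.4.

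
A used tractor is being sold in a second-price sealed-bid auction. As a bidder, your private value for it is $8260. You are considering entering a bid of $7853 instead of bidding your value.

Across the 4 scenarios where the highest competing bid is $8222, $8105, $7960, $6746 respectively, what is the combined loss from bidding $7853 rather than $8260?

$493

The deviation costs you only when the competing bid falls strictly between $7853 and $8260; elsewhere both bids give the same outcome.
$8222: truthful payoff $38, deviation payoff $0 → loss $38.
$8105: truthful payoff $155, deviation payoff $0 → loss $155.
$7960: truthful payoff $300, deviation payoff $0 → loss $300.
$6746: outcomes coincide → loss $0.
Total loss = $38 + $155 + $300 = $493.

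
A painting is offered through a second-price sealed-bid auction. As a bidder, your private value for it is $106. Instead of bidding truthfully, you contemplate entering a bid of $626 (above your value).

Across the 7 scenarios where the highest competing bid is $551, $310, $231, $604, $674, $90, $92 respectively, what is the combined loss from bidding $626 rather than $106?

$1272

The deviation costs you only when the competing bid falls strictly between $106 and $626; elsewhere both bids give the same outcome.
$551: truthful payoff $0, deviation payoff −$445 → loss $445.
$310: truthful payoff $0, deviation payoff −$204 → loss $204.
$231: truthful payoff $0, deviation payoff −$125 → loss $125.
$604: truthful payoff $0, deviation payoff −$498 → loss $498.
$674: outcomes coincide → loss $0.
$90: outcomes coincide → loss $0.
$92: outcomes coincide → loss $0.
Total loss = $445 + $204 + $125 + $498 = $1272.
Truthful bidding weakly dominates here: raising your bid can only win items priced above your value, and lowering it can only forfeit items priced below.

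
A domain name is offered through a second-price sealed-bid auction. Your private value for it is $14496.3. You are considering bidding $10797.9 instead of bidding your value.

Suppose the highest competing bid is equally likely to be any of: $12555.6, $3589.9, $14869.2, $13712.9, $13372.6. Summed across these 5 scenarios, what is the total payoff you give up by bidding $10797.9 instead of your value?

The deviation costs you only when the competing bid falls strictly between $10797.9 and $14496.3; elsewhere both bids give the same outcome.
$12555.6: truthful payoff $1940.7, deviation payoff $0 → loss $1940.7.
$3589.9: outcomes coincide → loss $0.
$14869.2: outcomes coincide → loss $0.
$13712.9: truthful payoff $783.4, deviation payoff $0 → loss $783.4.
$13372.6: truthful payoff $1123.7, deviation payoff $0 → loss $1123.7.
Total loss = $1940.7 + $783.4 + $1123.7 = $3847.8.

$3847.8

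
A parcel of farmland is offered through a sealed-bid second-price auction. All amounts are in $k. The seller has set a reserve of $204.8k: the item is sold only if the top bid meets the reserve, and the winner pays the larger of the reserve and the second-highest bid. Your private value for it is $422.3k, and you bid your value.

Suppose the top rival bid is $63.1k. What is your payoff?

Your bid $422.3k is the highest and exceeds the reserve.
Price = max(second-highest bid, reserve) = max($63.1k, $204.8k) = $204.8k.
Payoff = $422.3k − $204.8k = $217.5k.

$217.5k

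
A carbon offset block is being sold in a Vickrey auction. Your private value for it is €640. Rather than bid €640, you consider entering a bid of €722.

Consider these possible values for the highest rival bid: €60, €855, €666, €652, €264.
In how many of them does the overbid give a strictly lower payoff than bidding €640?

The deviation hurts exactly when the highest competing bid lies strictly between €640 and €722 — overbidding then wins at a price above your value.
€60: below both → same outcome either way.
€855: above both → same outcome either way.
€666: inside the interval → strictly worse (loss €26).
€652: inside the interval → strictly worse (loss €12).
€264: below both → same outcome either way.
Count: 2.

2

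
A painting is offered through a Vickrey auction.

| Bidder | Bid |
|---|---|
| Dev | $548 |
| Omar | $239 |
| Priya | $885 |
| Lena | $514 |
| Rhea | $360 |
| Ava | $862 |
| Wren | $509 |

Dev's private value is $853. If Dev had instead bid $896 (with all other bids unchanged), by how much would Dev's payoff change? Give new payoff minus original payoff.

−$32

The highest bid among the other bidders is $885; Dev's bid doesn't change that.
Original bid $548: Dev is not highest (top rival bid is $885); payoff $0.
Alternative bid $896: Dev is highest, pays the top rival bid $885; payoff $853 − $885 = −$32.
Change in payoff = −$32 − ($0) = −$32.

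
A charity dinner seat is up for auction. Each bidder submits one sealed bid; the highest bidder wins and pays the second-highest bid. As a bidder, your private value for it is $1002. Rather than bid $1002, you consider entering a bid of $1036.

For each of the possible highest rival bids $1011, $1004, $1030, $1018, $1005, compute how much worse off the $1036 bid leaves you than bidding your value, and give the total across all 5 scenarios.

$58

The deviation costs you only when the competing bid falls strictly between $1002 and $1036; elsewhere both bids give the same outcome.
$1011: truthful payoff $0, deviation payoff −$9 → loss $9.
$1004: truthful payoff $0, deviation payoff −$2 → loss $2.
$1030: truthful payoff $0, deviation payoff −$28 → loss $28.
$1018: truthful payoff $0, deviation payoff −$16 → loss $16.
$1005: truthful payoff $0, deviation payoff −$3 → loss $3.
Total loss = $9 + $2 + $28 + $16 + $3 = $58.
In a second-price auction your bid sets only whether you win, not what you pay, so bidding your true value is weakly dominant.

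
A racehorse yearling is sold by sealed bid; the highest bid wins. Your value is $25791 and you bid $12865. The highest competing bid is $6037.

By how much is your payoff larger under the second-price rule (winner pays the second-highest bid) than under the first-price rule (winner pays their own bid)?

You have the highest bid, so you win under either rule.
Second-price: pay $6037 → payoff $19754.
First-price: pay your own bid $12865 → payoff $12926.
Difference = $19754 − ($12926) = $6828.

$6828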